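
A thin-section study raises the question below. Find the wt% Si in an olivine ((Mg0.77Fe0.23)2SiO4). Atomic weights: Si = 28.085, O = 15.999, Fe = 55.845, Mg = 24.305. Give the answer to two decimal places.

M((Mg0.77Fe0.23)2SiO4) = 155.199 g/mol.
Si contributes 1 × 28.085 = 28.085 g per mole.
28.085/155.199 = 0.1810 → 18.10%.

18.10 mass %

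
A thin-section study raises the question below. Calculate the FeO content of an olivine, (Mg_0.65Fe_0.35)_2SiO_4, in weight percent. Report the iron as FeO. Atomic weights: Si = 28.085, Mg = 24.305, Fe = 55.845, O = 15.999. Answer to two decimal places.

M((Mg_0.65Fe_0.35)_2SiO_4) = 162.769 g/mol; M(FeO) = 71.844 g/mol.
Moles FeO per formula unit = 0.70 Fe ÷ 1 = 0.7000.
FeO fraction = (0.7000 × 71.844) / 162.769 = 50.291/162.769 = 0.3090.

30.90 wt%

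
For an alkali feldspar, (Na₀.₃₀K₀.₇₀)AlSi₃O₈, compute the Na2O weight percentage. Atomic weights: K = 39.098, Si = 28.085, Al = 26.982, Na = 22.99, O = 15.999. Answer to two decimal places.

3.40 wt%

Molar mass of (Na₀.₃₀K₀.₇₀)AlSi₃O₈ = 0.30×22.99 + 0.70×39.098 + 1×26.982 + 3×28.085 + 8×15.999 = 273.495 g/mol.
Each formula unit contains 0.30 Na, equivalent to 0.30/2 = 0.1500 mol Na2O.
M(Na2O) = 2×22.99 + 1×15.999 = 61.979 g/mol.
Mass of Na2O per formula unit = 0.1500 × 61.979 = 9.297 g.
Na2O wt% = 9.297 / 273.495 × 100 = 3.40%.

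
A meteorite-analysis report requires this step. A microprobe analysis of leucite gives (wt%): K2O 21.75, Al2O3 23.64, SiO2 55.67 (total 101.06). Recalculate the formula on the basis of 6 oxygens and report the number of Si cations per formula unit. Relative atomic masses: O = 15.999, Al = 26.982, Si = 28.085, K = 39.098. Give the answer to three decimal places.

21.75 wt% K2O ÷ 94.195 g/mol = 0.23090 mol, giving 0.46180 K and 0.23090 O.
23.64 wt% Al2O3 ÷ 101.961 g/mol = 0.23185 mol, giving 0.46370 Al and 0.69555 O.
55.67 wt% SiO2 ÷ 60.083 g/mol = 0.92655 mol, giving 0.92655 Si and 1.85310 O.
Oxygen sums to 2.77955; scaling by 6/2.77955 = 2.15862 puts the formula on 6 O.
Si: 0.92655 × 2.15862 = 2.000 atoms per formula unit.

2.000 Si apfu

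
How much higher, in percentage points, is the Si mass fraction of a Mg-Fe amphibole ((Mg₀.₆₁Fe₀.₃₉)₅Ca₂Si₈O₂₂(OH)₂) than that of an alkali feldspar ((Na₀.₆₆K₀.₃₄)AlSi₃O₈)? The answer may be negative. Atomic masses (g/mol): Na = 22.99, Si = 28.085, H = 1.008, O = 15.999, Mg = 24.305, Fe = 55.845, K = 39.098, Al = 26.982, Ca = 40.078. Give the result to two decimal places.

M((Mg₀.₆₁Fe₀.₃₉)₅Ca₂Si₈O₂₂(OH)₂) = 873.856 g/mol, so wt% Si = 224.680/873.856 × 100 = 25.71%.
M((Na₀.₆₆K₀.₃₄)AlSi₃O₈) = 267.696 g/mol, so wt% Si = 84.255/267.696 × 100 = 31.47%.
25.71 − 31.47 = -5.76 pp.

-5.76 percentage points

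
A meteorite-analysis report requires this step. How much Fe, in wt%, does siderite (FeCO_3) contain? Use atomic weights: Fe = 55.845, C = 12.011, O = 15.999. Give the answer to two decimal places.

M(FeCO_3) = 115.853 g/mol.
Fe contributes 1 × 55.845 = 55.845 g per mole.
55.845/115.853 = 0.4820 → 48.20%.

48.20 wt%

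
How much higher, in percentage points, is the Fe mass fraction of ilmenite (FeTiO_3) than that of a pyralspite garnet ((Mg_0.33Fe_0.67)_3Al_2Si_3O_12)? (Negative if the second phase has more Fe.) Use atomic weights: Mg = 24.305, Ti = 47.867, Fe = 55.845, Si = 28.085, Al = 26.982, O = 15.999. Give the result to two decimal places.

M(FeTiO_3) = 151.709 g/mol, so wt% Fe = 55.845/151.709 × 100 = 36.81%.
M((Mg_0.33Fe_0.67)_3Al_2Si_3O_12) = 466.517 g/mol, so wt% Fe = 112.248/466.517 × 100 = 24.06%.
36.81 − 24.06 = 12.75 pp.

12.75 percentage points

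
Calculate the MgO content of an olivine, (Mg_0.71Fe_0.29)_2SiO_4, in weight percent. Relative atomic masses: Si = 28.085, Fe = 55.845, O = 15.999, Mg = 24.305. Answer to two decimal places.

36.00 wt%

Molar mass of (Mg_0.71Fe_0.29)_2SiO_4 = 1.42×24.305 + 0.58×55.845 + 1×28.085 + 4×15.999 = 158.984 g/mol.
Each formula unit contains 1.42 Mg, equivalent to 1.42/1 = 1.4200 mol MgO.
M(MgO) = 1×24.305 + 1×15.999 = 40.304 g/mol.
Mass of MgO per formula unit = 1.4200 × 40.304 = 57.232 g.
MgO wt% = 57.232 / 158.984 × 100 = 36.00%.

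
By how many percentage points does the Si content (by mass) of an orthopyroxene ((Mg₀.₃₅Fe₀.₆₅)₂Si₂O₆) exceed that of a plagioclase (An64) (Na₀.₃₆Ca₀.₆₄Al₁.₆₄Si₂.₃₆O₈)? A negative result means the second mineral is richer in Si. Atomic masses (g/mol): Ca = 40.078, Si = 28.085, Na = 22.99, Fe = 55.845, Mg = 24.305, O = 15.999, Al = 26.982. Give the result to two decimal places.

-1.10 percentage points

M((Mg₀.₃₅Fe₀.₆₅)₂Si₂O₆) = 241.776 g/mol, so wt% Si = 56.170/241.776 × 100 = 23.23%.
M(Na₀.₃₆Ca₀.₆₄Al₁.₆₄Si₂.₃₆O₈) = 272.449 g/mol, so wt% Si = 66.281/272.449 × 100 = 24.33%.
23.23 − 24.33 = -1.10 pp.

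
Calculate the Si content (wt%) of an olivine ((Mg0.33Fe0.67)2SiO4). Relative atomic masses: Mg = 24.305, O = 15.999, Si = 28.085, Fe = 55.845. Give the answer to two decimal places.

Formula mass = 0.66·24.305 + 1.34·55.845 + 1·28.085 + 4·15.999 = 182.955 g/mol, of which 28.085 g is Si.
So Si makes up 28.085/182.955 = 0.1535 of the mass, i.e. 15.35%.

15.35 wt%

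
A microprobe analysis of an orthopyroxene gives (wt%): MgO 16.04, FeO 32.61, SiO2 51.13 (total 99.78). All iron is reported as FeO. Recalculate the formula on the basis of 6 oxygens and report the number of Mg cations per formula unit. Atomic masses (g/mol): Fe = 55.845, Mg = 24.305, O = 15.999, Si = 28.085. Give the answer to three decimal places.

MgO (M=40.304): mol = 0.39798; Mg = 0.39798, O = 0.39798.
FeO (M=71.844): mol = 0.45390; Fe = 0.45390, O = 0.45390.
SiO2 (M=60.083): mol = 0.85099; Si = 0.85099, O = 1.70198.
ΣO = 2.55386; factor = 6/ΣO = 2.34938.
Mg apfu = 0.39798 × 2.34938 = 0.935.

0.935 Mg apfu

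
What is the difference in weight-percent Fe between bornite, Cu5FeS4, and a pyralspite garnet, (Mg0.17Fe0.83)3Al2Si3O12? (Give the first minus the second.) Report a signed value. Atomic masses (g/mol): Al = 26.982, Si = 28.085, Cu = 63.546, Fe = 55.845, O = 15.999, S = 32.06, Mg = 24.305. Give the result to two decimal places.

-17.74 percentage points

Fe in Cu5FeS4: molar mass 501.815 g/mol; 1×55.845 = 55.845 g → 11.13 wt%.
Fe in (Mg0.17Fe0.83)3Al2Si3O12: molar mass 481.657 g/mol; 2.49×55.845 = 139.054 g → 28.87 wt%.
Difference = 11.13 − 28.87 = -17.74 percentage points.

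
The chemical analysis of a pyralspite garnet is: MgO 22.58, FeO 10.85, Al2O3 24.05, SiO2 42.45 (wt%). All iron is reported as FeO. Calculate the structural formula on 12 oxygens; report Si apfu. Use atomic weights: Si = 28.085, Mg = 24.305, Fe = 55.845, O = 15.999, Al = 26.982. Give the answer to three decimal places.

2.994 Si apfu

MgO: 22.58/40.304 = 0.56024 mol → 0.56024 mol Mg, 0.56024 mol O.
FeO: 10.85/71.844 = 0.15102 mol → 0.15102 mol Fe, 0.15102 mol O.
Al2O3: 24.05/101.961 = 0.23587 mol → 0.47174 mol Al, 0.70761 mol O.
SiO2: 42.45/60.083 = 0.70652 mol → 0.70652 mol Si, 1.41304 mol O.
Total oxygen = 2.83191 mol. Normalization factor = 12/2.83191 = 4.23742.
Si per 12 O = 0.70652 × 4.23742 = 2.994.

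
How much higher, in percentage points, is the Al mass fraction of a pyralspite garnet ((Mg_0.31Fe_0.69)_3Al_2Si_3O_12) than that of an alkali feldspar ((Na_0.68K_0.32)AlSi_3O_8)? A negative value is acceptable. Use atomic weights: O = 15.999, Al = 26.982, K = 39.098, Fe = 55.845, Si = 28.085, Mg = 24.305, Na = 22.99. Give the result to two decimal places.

Al in (Mg_0.31Fe_0.69)_3Al_2Si_3O_12: molar mass 468.410 g/mol; 2×26.982 = 53.964 g → 11.52 wt%.
Al in (Na_0.68K_0.32)AlSi_3O_8: molar mass 267.374 g/mol; 1×26.982 = 26.982 g → 10.09 wt%.
Difference = 11.52 − 10.09 = 1.43 percentage points.

1.43 percentage points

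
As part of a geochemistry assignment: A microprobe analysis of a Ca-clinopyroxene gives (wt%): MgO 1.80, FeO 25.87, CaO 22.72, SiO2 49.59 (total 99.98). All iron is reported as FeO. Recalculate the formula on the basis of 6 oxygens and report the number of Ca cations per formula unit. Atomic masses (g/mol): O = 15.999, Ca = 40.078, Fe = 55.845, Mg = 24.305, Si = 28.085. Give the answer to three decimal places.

0.988 Ca apfu

MgO: 1.80/40.304 = 0.04466 mol → 0.04466 mol Mg, 0.04466 mol O.
FeO: 25.87/71.844 = 0.36009 mol → 0.36009 mol Fe, 0.36009 mol O.
CaO: 22.72/56.077 = 0.40516 mol → 0.40516 mol Ca, 0.40516 mol O.
SiO2: 49.59/60.083 = 0.82536 mol → 0.82536 mol Si, 1.65072 mol O.
Total oxygen = 2.46063 mol. Normalization factor = 6/2.46063 = 2.43840.
Ca per 6 O = 0.40516 × 2.43840 = 0.988.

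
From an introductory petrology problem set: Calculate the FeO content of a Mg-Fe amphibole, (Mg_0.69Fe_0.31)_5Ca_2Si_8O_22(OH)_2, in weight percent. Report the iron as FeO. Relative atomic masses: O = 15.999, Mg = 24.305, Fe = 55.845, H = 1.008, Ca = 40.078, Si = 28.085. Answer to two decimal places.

12.93 wt%

Molar mass of (Mg_0.69Fe_0.31)_5Ca_2Si_8O_22(OH)_2 = 3.45×24.305 + 1.55×55.845 + 2×40.078 + 8×28.085 + 24×15.999 + 2×1.008 = 861.240 g/mol.
Each formula unit contains 1.55 Fe, equivalent to 1.55/1 = 1.5500 mol FeO.
M(FeO) = 1×55.845 + 1×15.999 = 71.844 g/mol.
Mass of FeO per formula unit = 1.5500 × 71.844 = 111.358 g.
FeO wt% = 111.358 / 861.240 × 100 = 12.93%.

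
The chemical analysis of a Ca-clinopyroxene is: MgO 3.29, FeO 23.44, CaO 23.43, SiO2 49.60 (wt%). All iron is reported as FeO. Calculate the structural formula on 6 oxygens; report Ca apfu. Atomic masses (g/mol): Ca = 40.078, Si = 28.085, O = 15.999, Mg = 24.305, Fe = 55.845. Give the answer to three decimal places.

MgO: 3.29/40.304 = 0.08163 mol → 0.08163 mol Mg, 0.08163 mol O.
FeO: 23.44/71.844 = 0.32626 mol → 0.32626 mol Fe, 0.32626 mol O.
CaO: 23.43/56.077 = 0.41782 mol → 0.41782 mol Ca, 0.41782 mol O.
SiO2: 49.60/60.083 = 0.82552 mol → 0.82552 mol Si, 1.65104 mol O.
Total oxygen = 2.47675 mol. Normalization factor = 6/2.47675 = 2.42253.
Ca per 6 O = 0.41782 × 2.42253 = 1.012.

1.012 Ca apfu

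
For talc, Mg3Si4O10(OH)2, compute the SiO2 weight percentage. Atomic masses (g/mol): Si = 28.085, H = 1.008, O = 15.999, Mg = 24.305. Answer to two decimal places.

63.37 wt%

Formula mass = 379.259 g/mol.
4 Si → 4.0000 mol SiO2 per formula unit; M(SiO2) = 60.083, so SiO2 mass = 240.332 g.
240.332/379.259 × 100 = 63.37 wt%.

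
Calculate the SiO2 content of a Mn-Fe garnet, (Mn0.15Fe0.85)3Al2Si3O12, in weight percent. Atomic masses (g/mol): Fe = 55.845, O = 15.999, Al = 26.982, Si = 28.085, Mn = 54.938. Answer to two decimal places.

36.24 wt%

M((Mn0.15Fe0.85)3Al2Si3O12) = 497.334 g/mol; M(SiO2) = 60.083 g/mol.
Moles SiO2 per formula unit = 3 Si ÷ 1 = 3.0000.
SiO2 fraction = (3.0000 × 60.083) / 497.334 = 180.249/497.334 = 0.3624.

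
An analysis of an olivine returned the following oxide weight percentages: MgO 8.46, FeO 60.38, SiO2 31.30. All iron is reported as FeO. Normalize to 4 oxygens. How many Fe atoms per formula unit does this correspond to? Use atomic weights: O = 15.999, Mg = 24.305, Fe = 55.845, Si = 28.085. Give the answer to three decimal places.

8.46 wt% MgO ÷ 40.304 g/mol = 0.20990 mol, giving 0.20990 Mg and 0.20990 O.
60.38 wt% FeO ÷ 71.844 g/mol = 0.84043 mol, giving 0.84043 Fe and 0.84043 O.
31.30 wt% SiO2 ÷ 60.083 g/mol = 0.52095 mol, giving 0.52095 Si and 1.04190 O.
Oxygen sums to 2.09223; scaling by 4/2.09223 = 1.91184 puts the formula on 4 O.
Fe: 0.84043 × 1.91184 = 1.607 atoms per formula unit.

1.607 Fe apfu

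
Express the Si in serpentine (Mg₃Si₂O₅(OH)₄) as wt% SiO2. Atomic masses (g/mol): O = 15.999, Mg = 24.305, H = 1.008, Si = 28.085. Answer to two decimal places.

Molar mass of Mg₃Si₂O₅(OH)₄ = 3·24.305 + 2·28.085 + 9·15.999 + 4·1.008 = 277.108 g/mol.
Each formula unit contains 2 Si, equivalent to 2/1 = 2.0000 mol SiO2.
M(SiO2) = 1×28.085 + 2×15.999 = 60.083 g/mol.
Mass of SiO2 per formula unit = 2.0000 × 60.083 = 120.166 g.
SiO2 wt% = 120.166 / 277.108 × 100 = 43.36%.

43.36 wt%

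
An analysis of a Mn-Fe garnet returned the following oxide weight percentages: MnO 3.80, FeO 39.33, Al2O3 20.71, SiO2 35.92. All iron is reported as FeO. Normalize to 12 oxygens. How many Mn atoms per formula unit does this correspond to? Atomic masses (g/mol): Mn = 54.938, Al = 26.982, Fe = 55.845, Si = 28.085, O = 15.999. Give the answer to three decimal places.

0.267 Mn apfu

MnO (M=70.937): mol = 0.05357; Mn = 0.05357, O = 0.05357.
FeO (M=71.844): mol = 0.54744; Fe = 0.54744, O = 0.54744.
Al2O3 (M=101.961): mol = 0.20312; Al = 0.40624, O = 0.60936.
SiO2 (M=60.083): mol = 0.59784; Si = 0.59784, O = 1.19568.
ΣO = 2.40605; factor = 12/ΣO = 4.98743.
Mn apfu = 0.05357 × 4.98743 = 0.267.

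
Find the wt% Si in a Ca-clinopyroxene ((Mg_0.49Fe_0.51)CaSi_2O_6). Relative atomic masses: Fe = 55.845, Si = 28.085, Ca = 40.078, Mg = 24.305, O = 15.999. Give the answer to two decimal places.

24.15 weight percent

M((Mg_0.49Fe_0.51)CaSi_2O_6) = 232.632 g/mol.
Si contributes 2 × 28.085 = 56.170 g per mole.
56.170/232.632 = 0.2415 → 24.15%.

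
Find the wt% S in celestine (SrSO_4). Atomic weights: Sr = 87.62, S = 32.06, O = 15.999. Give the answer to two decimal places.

17.45 weight percent

M(SrSO_4) = 183.676 g/mol.
S contributes 1 × 32.06 = 32.060 g per mole.
32.060/183.676 = 0.1745 → 17.45%.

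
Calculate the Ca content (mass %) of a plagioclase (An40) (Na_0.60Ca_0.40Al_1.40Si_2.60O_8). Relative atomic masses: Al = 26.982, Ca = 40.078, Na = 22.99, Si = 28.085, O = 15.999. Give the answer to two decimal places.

Molar mass of Na_0.60Ca_0.40Al_1.40Si_2.60O_8: 0.60·22.99 + 0.40·40.078 + 1.40·26.982 + 2.60·28.085 + 8·15.999 = 268.613 g/mol.
Mass of Ca per formula unit: 0.40 × 40.078 = 16.031 g.
Weight fraction Ca = 16.031 / 268.613 = 0.0597.

5.97 mass %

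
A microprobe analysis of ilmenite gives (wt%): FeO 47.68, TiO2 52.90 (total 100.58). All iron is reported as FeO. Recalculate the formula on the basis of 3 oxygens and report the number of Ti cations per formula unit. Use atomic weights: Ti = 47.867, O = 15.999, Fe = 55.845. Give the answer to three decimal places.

FeO: 47.68/71.844 = 0.66366 mol → 0.66366 mol Fe, 0.66366 mol O.
TiO2: 52.90/79.865 = 0.66237 mol → 0.66237 mol Ti, 1.32474 mol O.
Total oxygen = 1.98840 mol. Normalization factor = 3/1.98840 = 1.50875.
Ti per 3 O = 0.66237 × 1.50875 = 0.999.

0.999 Ti apfu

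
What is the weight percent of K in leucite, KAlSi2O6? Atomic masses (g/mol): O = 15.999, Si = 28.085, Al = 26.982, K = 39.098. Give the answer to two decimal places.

Formula mass = 1·39.098 + 1·26.982 + 2·28.085 + 6·15.999 = 218.244 g/mol, of which 39.098 g is K.
So K makes up 39.098/218.244 = 0.1791 of the mass, i.e. 17.91%.

17.91 weight percent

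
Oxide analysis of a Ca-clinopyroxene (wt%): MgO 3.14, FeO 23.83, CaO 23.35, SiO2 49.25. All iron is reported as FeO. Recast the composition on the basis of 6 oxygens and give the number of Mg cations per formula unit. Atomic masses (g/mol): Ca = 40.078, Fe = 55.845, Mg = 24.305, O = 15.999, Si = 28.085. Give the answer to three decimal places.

0.190 Mg apfu

MgO (M=40.304): mol = 0.07791; Mg = 0.07791, O = 0.07791.
FeO (M=71.844): mol = 0.33169; Fe = 0.33169, O = 0.33169.
CaO (M=56.077): mol = 0.41639; Ca = 0.41639, O = 0.41639.
SiO2 (M=60.083): mol = 0.81970; Si = 0.81970, O = 1.63940.
ΣO = 2.46539; factor = 6/ΣO = 2.43369.
Mg apfu = 0.07791 × 2.43369 = 0.190.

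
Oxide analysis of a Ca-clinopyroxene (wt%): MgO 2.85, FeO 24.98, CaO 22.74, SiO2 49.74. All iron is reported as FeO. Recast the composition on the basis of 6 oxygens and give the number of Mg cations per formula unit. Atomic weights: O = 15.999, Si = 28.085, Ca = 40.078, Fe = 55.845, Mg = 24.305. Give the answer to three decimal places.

MgO (M=40.304): mol = 0.07071; Mg = 0.07071, O = 0.07071.
FeO (M=71.844): mol = 0.34770; Fe = 0.34770, O = 0.34770.
CaO (M=56.077): mol = 0.40551; Ca = 0.40551, O = 0.40551.
SiO2 (M=60.083): mol = 0.82785; Si = 0.82785, O = 1.65570.
ΣO = 2.47962; factor = 6/ΣO = 2.41973.
Mg apfu = 0.07071 × 2.41973 = 0.171.

0.171 Mg apfu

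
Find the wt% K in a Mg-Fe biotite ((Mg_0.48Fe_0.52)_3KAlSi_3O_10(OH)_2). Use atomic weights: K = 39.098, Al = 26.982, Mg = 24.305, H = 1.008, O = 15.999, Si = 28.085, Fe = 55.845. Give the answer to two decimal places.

8.38 weight percent

Formula mass = 1.44*24.305 + 1.56*55.845 + 1*39.098 + 1*26.982 + 3*28.085 + 12*15.999 + 2*1.008 = 466.456 g/mol, of which 39.098 g is K.
So K makes up 39.098/466.456 = 0.0838 of the mass, i.e. 8.38%.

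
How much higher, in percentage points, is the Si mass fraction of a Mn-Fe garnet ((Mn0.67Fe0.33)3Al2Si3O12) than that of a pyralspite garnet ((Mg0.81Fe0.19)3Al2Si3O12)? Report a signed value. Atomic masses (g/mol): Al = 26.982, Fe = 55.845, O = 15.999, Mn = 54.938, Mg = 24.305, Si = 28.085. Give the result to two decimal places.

Si in (Mn0.67Fe0.33)3Al2Si3O12: molar mass 495.919 g/mol; 3×28.085 = 84.255 g → 16.99 wt%.
Si in (Mg0.81Fe0.19)3Al2Si3O12: molar mass 421.100 g/mol; 3×28.085 = 84.255 g → 20.01 wt%.
Difference = 16.99 − 20.01 = -3.02 percentage points.

-3.02 percentage points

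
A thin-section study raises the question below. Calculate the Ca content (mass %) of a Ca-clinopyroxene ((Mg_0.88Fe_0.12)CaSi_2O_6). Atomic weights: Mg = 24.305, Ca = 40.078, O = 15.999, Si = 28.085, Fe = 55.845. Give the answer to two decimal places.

Molar mass of (Mg_0.88Fe_0.12)CaSi_2O_6: 0.88×24.305 + 0.12×55.845 + 1×40.078 + 2×28.085 + 6×15.999 = 220.332 g/mol.
Mass of Ca per formula unit: 1 × 40.078 = 40.078 g.
Weight fraction Ca = 40.078 / 220.332 = 0.1819.

18.19 mass %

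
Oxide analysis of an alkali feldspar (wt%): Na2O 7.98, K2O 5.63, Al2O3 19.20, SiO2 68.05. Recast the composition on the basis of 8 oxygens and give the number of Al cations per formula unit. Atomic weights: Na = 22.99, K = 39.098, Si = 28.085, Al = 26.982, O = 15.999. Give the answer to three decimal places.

Na2O (M=61.979): mol = 0.12875; Na = 0.25750, O = 0.12875.
K2O (M=94.195): mol = 0.05977; K = 0.11954, O = 0.05977.
Al2O3 (M=101.961): mol = 0.18831; Al = 0.37662, O = 0.56493.
SiO2 (M=60.083): mol = 1.13260; Si = 1.13260, O = 2.26520.
ΣO = 3.01865; factor = 8/ΣO = 2.65019.
Al apfu = 0.37662 × 2.65019 = 0.998.

0.998 Al apfu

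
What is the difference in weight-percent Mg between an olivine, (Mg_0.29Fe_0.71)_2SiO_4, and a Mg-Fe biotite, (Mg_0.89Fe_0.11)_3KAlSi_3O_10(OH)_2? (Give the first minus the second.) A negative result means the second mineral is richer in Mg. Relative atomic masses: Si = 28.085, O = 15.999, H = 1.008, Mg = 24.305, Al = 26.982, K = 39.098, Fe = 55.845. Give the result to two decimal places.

-7.57 percentage points

Mg in (Mg_0.29Fe_0.71)_2SiO_4: molar mass 185.478 g/mol; 0.58×24.305 = 14.097 g → 7.60 wt%.
Mg in (Mg_0.89Fe_0.11)_3KAlSi_3O_10(OH)_2: molar mass 427.662 g/mol; 2.67×24.305 = 64.894 g → 15.17 wt%.
Difference = 7.60 − 15.17 = -7.57 percentage points.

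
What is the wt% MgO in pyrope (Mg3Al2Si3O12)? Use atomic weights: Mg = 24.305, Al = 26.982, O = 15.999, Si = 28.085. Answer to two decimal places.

29.99 wt%

Formula mass = 403.122 g/mol.
3 Mg → 3.0000 mol MgO per formula unit; M(MgO) = 40.304, so MgO mass = 120.912 g.
120.912/403.122 × 100 = 29.99 wt%.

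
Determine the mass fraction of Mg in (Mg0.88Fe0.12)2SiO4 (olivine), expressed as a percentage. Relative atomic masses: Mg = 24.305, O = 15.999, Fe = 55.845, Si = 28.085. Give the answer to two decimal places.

Formula mass = 1.76·24.305 + 0.24·55.845 + 1·28.085 + 4·15.999 = 148.261 g/mol, of which 42.777 g is Mg.
So Mg makes up 42.777/148.261 = 0.2885 of the mass, i.e. 28.85%.

28.85 weight percent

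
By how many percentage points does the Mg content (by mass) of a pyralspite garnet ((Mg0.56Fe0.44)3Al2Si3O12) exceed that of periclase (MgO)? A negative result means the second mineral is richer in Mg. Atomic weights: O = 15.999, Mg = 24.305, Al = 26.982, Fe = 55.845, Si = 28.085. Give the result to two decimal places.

M((Mg0.56Fe0.44)3Al2Si3O12) = 444.755 g/mol, so wt% Mg = 40.832/444.755 × 100 = 9.18%.
M(MgO) = 40.304 g/mol, so wt% Mg = 24.305/40.304 × 100 = 60.30%.
9.18 − 60.30 = -51.12 pp.

-51.12 percentage points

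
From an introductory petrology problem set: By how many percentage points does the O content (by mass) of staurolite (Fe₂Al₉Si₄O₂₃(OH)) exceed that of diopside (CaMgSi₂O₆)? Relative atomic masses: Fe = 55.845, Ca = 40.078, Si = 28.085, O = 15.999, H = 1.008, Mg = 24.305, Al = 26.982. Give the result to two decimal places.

0.75 percentage points

M(Fe₂Al₉Si₄O₂₃(OH)) = 851.852 g/mol, so wt% O = 383.976/851.852 × 100 = 45.08%.
M(CaMgSi₂O₆) = 216.547 g/mol, so wt% O = 95.994/216.547 × 100 = 44.33%.
45.08 − 44.33 = 0.75 pp.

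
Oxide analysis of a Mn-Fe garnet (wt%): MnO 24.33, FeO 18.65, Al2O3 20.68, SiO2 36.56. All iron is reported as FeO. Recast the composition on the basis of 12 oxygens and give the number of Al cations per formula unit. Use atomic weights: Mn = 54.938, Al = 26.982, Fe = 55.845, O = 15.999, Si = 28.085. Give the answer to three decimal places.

2.005 Al apfu

MnO: 24.33/70.937 = 0.34298 mol → 0.34298 mol Mn, 0.34298 mol O.
FeO: 18.65/71.844 = 0.25959 mol → 0.25959 mol Fe, 0.25959 mol O.
Al2O3: 20.68/101.961 = 0.20282 mol → 0.40564 mol Al, 0.60846 mol O.
SiO2: 36.56/60.083 = 0.60849 mol → 0.60849 mol Si, 1.21698 mol O.
Total oxygen = 2.42801 mol. Normalization factor = 12/2.42801 = 4.94232.
Al per 12 O = 0.40564 × 4.94232 = 2.005.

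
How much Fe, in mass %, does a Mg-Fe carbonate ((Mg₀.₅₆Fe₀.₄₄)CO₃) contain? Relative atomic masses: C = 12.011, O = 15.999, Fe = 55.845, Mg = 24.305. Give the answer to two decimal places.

Formula mass = 0.56*24.305 + 0.44*55.845 + 1*12.011 + 3*15.999 = 98.191 g/mol, of which 24.572 g is Fe.
So Fe makes up 24.572/98.191 = 0.2502 of the mass, i.e. 25.02%.

25.02 mass %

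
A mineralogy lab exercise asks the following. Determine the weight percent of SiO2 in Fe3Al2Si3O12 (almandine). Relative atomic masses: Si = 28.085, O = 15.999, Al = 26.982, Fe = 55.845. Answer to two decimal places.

Formula mass = 497.742 g/mol.
3 Si → 3.0000 mol SiO2 per formula unit; M(SiO2) = 60.083, so SiO2 mass = 180.249 g.
180.249/497.742 × 100 = 36.21 wt%.

36.21 wt%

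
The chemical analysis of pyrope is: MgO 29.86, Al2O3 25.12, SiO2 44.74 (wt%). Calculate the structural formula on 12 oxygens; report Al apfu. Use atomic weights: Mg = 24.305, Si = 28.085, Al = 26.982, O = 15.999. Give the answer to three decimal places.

29.86 wt% MgO ÷ 40.304 g/mol = 0.74087 mol, giving 0.74087 Mg and 0.74087 O.
25.12 wt% Al2O3 ÷ 101.961 g/mol = 0.24637 mol, giving 0.49274 Al and 0.73911 O.
44.74 wt% SiO2 ÷ 60.083 g/mol = 0.74464 mol, giving 0.74464 Si and 1.48928 O.
Oxygen sums to 2.96926; scaling by 12/2.96926 = 4.04141 puts the formula on 12 O.
Al: 0.49274 × 4.04141 = 1.991 atoms per formula unit.

1.991 Al apfu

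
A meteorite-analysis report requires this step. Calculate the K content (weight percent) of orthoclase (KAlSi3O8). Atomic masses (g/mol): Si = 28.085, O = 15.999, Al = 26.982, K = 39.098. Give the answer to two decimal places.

14.05 weight percent

Molar mass of KAlSi3O8: 1*39.098 + 1*26.982 + 3*28.085 + 8*15.999 = 278.327 g/mol.
Mass of K per formula unit: 1 × 39.098 = 39.098 g.
Weight fraction K = 39.098 / 278.327 = 0.1405.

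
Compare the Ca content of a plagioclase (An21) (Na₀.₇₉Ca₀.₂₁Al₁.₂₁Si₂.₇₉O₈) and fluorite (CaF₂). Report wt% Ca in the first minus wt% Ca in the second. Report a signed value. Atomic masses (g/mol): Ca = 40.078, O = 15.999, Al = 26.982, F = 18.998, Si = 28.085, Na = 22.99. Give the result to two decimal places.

-48.16 percentage points

First mineral: 8.416 g Ca in 265.576 g formula = 3.17 wt% Ca.
Second mineral: 40.078 g Ca in 78.074 g formula = 51.33 wt% Ca.
3.17% − 51.33% gives a difference of -48.16 percentage points.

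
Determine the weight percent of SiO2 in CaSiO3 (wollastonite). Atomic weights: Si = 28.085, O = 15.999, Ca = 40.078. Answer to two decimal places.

51.72 wt%

M(CaSiO3) = 116.160 g/mol; M(SiO2) = 60.083 g/mol.
Moles SiO2 per formula unit = 1 Si ÷ 1 = 1.0000.
SiO2 fraction = (1.0000 × 60.083) / 116.160 = 60.083/116.160 = 0.5172.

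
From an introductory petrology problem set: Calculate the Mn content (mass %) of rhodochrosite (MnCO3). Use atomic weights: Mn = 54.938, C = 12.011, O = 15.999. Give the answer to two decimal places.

47.79 mass %

Molar mass of MnCO3: 1×54.938 + 1×12.011 + 3×15.999 = 114.946 g/mol.
Mass of Mn per formula unit: 1 × 54.938 = 54.938 g.
Weight fraction Mn = 54.938 / 114.946 = 0.4779.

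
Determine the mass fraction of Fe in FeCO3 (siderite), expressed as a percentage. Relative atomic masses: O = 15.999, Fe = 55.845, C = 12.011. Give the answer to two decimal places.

48.20 mass %

Formula mass = 1*55.845 + 1*12.011 + 3*15.999 = 115.853 g/mol, of which 55.845 g is Fe.
So Fe makes up 55.845/115.853 = 0.4820 of the mass, i.e. 48.20%.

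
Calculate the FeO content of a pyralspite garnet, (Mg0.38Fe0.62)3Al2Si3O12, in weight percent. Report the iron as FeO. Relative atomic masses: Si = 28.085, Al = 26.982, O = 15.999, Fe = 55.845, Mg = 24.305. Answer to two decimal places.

Formula mass = 461.786 g/mol.
1.86 Fe → 1.8600 mol FeO per formula unit; M(FeO) = 71.844, so FeO mass = 133.630 g.
133.630/461.786 × 100 = 28.94 wt%.

28.94 wt%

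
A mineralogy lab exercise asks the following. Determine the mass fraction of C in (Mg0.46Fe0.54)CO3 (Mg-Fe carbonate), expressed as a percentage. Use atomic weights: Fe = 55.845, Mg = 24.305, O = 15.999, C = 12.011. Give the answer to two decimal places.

Molar mass of (Mg0.46Fe0.54)CO3: 0.46*24.305 + 0.54*55.845 + 1*12.011 + 3*15.999 = 101.345 g/mol.
Mass of C per formula unit: 1 × 12.011 = 12.011 g.
Weight fraction C = 12.011 / 101.345 = 0.1185.

11.85 wt%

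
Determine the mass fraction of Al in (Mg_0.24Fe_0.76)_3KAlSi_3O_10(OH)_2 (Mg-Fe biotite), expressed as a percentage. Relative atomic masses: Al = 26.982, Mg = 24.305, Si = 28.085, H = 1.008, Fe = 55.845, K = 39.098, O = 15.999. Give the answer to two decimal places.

Molar mass of (Mg_0.24Fe_0.76)_3KAlSi_3O_10(OH)_2: 0.72·24.305 + 2.28·55.845 + 1·39.098 + 1·26.982 + 3·28.085 + 12·15.999 + 2·1.008 = 489.165 g/mol.
Mass of Al per formula unit: 1 × 26.982 = 26.982 g.
Weight fraction Al = 26.982 / 489.165 = 0.0552.

5.52 wt%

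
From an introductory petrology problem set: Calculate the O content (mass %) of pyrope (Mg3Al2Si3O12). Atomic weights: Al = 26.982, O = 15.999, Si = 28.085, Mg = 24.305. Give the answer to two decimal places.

Molar mass of Mg3Al2Si3O12: 3·24.305 + 2·26.982 + 3·28.085 + 12·15.999 = 403.122 g/mol.
Mass of O per formula unit: 12 × 15.999 = 191.988 g.
Weight fraction O = 191.988 / 403.122 = 0.4763.

47.63 mass %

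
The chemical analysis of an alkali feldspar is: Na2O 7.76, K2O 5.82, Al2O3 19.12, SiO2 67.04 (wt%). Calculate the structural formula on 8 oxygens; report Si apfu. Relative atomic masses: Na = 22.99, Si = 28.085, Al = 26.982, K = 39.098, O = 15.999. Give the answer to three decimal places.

Na2O (M=61.979): mol = 0.12520; Na = 0.25040, O = 0.12520.
K2O (M=94.195): mol = 0.06179; K = 0.12358, O = 0.06179.
Al2O3 (M=101.961): mol = 0.18752; Al = 0.37504, O = 0.56256.
SiO2 (M=60.083): mol = 1.11579; Si = 1.11579, O = 2.23158.
ΣO = 2.98113; factor = 8/ΣO = 2.68355.
Si apfu = 1.11579 × 2.68355 = 2.994.

2.994 Si apfu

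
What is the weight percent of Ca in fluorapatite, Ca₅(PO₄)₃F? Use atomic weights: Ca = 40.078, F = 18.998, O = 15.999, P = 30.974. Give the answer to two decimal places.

Formula mass = 5·40.078 + 3·30.974 + 12·15.999 + 1·18.998 = 504.298 g/mol, of which 200.390 g is Ca.
So Ca makes up 200.390/504.298 = 0.3974 of the mass, i.e. 39.74%.

39.74 weight percent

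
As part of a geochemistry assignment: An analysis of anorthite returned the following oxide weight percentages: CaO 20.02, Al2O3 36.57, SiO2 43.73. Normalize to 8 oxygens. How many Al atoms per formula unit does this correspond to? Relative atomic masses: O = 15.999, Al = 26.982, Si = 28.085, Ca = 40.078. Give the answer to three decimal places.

1.987 Al apfu

CaO (M=56.077): mol = 0.35701; Ca = 0.35701, O = 0.35701.
Al2O3 (M=101.961): mol = 0.35867; Al = 0.71734, O = 1.07601.
SiO2 (M=60.083): mol = 0.72783; Si = 0.72783, O = 1.45566.
ΣO = 2.88868; factor = 8/ΣO = 2.76943.
Al apfu = 0.71734 × 2.76943 = 1.987.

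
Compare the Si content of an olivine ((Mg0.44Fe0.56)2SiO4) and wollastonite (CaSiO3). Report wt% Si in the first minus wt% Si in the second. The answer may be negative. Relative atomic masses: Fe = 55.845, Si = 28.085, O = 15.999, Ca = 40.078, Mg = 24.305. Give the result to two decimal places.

First mineral: 28.085 g Si in 176.016 g formula = 15.96 wt% Si.
Second mineral: 28.085 g Si in 116.160 g formula = 24.18 wt% Si.
15.96% − 24.18% gives a difference of -8.22 percentage points.

-8.22 percentage points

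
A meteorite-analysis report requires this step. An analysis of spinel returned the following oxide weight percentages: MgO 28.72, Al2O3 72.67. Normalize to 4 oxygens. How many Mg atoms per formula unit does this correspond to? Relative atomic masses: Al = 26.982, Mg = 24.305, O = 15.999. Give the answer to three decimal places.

1.000 Mg apfu

28.72 wt% MgO ÷ 40.304 g/mol = 0.71258 mol, giving 0.71258 Mg and 0.71258 O.
72.67 wt% Al2O3 ÷ 101.961 g/mol = 0.71272 mol, giving 1.42544 Al and 2.13816 O.
Oxygen sums to 2.85074; scaling by 4/2.85074 = 1.40314 puts the formula on 4 O.
Mg: 0.71258 × 1.40314 = 1.000 atoms per formula unit.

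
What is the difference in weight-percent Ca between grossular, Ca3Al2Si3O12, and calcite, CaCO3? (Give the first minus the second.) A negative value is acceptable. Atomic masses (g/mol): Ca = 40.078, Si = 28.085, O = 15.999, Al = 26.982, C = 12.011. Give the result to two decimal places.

M(Ca3Al2Si3O12) = 450.441 g/mol, so wt% Ca = 120.234/450.441 × 100 = 26.69%.
M(CaCO3) = 100.086 g/mol, so wt% Ca = 40.078/100.086 × 100 = 40.04%.
26.69 − 40.04 = -13.35 pp.

-13.35 percentage points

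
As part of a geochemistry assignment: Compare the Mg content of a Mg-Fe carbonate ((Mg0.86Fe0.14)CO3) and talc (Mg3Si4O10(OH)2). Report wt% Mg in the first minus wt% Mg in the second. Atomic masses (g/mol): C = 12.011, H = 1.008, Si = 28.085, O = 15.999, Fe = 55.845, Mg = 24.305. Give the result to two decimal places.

4.33 percentage points

M((Mg0.86Fe0.14)CO3) = 88.729 g/mol, so wt% Mg = 20.902/88.729 × 100 = 23.56%.
M(Mg3Si4O10(OH)2) = 379.259 g/mol, so wt% Mg = 72.915/379.259 × 100 = 19.23%.
23.56 − 19.23 = 4.33 pp.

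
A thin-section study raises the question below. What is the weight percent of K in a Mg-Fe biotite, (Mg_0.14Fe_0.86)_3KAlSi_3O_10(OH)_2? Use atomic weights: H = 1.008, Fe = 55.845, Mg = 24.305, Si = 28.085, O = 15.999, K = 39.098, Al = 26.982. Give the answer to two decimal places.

M((Mg_0.14Fe_0.86)_3KAlSi_3O_10(OH)_2) = 498.627 g/mol.
K contributes 1 × 39.098 = 39.098 g per mole.
39.098/498.627 = 0.0784 → 7.84%.

7.84 wt%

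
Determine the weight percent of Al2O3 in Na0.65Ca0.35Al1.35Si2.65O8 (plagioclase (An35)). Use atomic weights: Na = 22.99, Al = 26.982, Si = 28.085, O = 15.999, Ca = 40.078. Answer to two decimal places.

25.70 wt%

M(Na0.65Ca0.35Al1.35Si2.65O8) = 267.814 g/mol; M(Al2O3) = 101.961 g/mol.
Moles Al2O3 per formula unit = 1.35 Al ÷ 2 = 0.6750.
Al2O3 fraction = (0.6750 × 101.961) / 267.814 = 68.824/267.814 = 0.2570.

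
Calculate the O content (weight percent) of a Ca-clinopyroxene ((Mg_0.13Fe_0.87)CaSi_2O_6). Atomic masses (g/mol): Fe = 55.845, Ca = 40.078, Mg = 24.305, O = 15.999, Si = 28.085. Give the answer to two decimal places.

39.34 weight percent

Molar mass of (Mg_0.13Fe_0.87)CaSi_2O_6: 0.13*24.305 + 0.87*55.845 + 1*40.078 + 2*28.085 + 6*15.999 = 243.987 g/mol.
Mass of O per formula unit: 6 × 15.999 = 95.994 g.
Weight fraction O = 95.994 / 243.987 = 0.3934.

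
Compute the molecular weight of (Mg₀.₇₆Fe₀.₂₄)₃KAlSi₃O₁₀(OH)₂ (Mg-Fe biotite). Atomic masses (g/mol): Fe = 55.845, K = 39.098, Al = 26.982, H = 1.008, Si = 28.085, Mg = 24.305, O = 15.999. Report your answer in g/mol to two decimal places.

439.96 g/mol

M = 2.28·24.305 + 0.72·55.845 + 1·39.098 + 1·26.982 + 3·28.085 + 12·15.999 + 2·1.008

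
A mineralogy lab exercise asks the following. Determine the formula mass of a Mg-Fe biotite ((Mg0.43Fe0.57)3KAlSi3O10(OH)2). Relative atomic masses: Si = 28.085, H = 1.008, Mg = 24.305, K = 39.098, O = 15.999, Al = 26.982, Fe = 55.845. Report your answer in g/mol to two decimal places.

471.19 g/mol

The formula mass is the sum 1.29·24.305 + 1.71·55.845 + 1·39.098 + 1·26.982 + 3·28.085 + 12·15.999 + 2·1.008.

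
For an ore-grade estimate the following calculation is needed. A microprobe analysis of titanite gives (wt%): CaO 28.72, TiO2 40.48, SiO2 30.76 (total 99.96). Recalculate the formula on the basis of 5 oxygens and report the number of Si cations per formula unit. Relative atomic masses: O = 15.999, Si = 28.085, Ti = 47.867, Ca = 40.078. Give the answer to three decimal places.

CaO (M=56.077): mol = 0.51215; Ca = 0.51215, O = 0.51215.
TiO2 (M=79.865): mol = 0.50686; Ti = 0.50686, O = 1.01372.
SiO2 (M=60.083): mol = 0.51196; Si = 0.51196, O = 1.02392.
ΣO = 2.54979; factor = 5/ΣO = 1.96095.
Si apfu = 0.51196 × 1.96095 = 1.004.

1.004 Si apfu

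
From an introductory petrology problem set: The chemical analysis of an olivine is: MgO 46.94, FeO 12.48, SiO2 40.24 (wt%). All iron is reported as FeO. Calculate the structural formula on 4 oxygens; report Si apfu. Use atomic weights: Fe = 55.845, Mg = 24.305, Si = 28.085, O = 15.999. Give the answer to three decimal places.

MgO (M=40.304): mol = 1.16465; Mg = 1.16465, O = 1.16465.
FeO (M=71.844): mol = 0.17371; Fe = 0.17371, O = 0.17371.
SiO2 (M=60.083): mol = 0.66974; Si = 0.66974, O = 1.33948.
ΣO = 2.67784; factor = 4/ΣO = 1.49374.
Si apfu = 0.66974 × 1.49374 = 1.000.

1.000 Si apfu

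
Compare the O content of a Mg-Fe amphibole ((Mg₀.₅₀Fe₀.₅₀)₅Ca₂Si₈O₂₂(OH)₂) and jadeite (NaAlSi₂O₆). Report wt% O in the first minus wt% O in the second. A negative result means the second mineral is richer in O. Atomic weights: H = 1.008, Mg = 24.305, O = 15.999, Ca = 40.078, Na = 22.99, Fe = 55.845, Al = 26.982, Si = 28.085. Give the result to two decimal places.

First mineral: 383.976 g O in 891.203 g formula = 43.09 wt% O.
Second mineral: 95.994 g O in 202.136 g formula = 47.49 wt% O.
43.09% − 47.49% gives a difference of -4.40 percentage points.

-4.40 percentage points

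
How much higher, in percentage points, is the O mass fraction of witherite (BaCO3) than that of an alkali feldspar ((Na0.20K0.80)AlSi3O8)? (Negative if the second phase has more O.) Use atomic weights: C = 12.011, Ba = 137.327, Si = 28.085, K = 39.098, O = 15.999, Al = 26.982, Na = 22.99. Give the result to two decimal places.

M(BaCO3) = 197.335 g/mol, so wt% O = 47.997/197.335 × 100 = 24.32%.
M((Na0.20K0.80)AlSi3O8) = 275.105 g/mol, so wt% O = 127.992/275.105 × 100 = 46.52%.
24.32 − 46.52 = -22.20 pp.

-22.20 percentage points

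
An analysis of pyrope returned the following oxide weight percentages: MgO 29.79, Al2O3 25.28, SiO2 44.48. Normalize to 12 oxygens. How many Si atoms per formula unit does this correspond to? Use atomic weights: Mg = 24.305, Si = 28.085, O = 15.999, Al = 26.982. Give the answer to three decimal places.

2.998 Si apfu

MgO: 29.79/40.304 = 0.73913 mol → 0.73913 mol Mg, 0.73913 mol O.
Al2O3: 25.28/101.961 = 0.24794 mol → 0.49588 mol Al, 0.74382 mol O.
SiO2: 44.48/60.083 = 0.74031 mol → 0.74031 mol Si, 1.48062 mol O.
Total oxygen = 2.96357 mol. Normalization factor = 12/2.96357 = 4.04917.
Si per 12 O = 0.74031 × 4.04917 = 2.998.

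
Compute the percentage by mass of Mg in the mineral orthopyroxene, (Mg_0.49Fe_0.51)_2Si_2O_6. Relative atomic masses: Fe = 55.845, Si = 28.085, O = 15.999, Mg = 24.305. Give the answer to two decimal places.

10.23 wt%

Molar mass of (Mg_0.49Fe_0.51)_2Si_2O_6: 0.98*24.305 + 1.02*55.845 + 2*28.085 + 6*15.999 = 232.945 g/mol.
Mass of Mg per formula unit: 0.98 × 24.305 = 23.819 g.
Weight fraction Mg = 23.819 / 232.945 = 0.1023.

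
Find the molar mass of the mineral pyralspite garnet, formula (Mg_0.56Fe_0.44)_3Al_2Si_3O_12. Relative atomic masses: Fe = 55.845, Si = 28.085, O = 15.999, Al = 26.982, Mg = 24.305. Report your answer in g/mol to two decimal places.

444.75 g/mol

M = 1.68×24.305 + 1.32×55.845 + 2×26.982 + 3×28.085 + 12×15.999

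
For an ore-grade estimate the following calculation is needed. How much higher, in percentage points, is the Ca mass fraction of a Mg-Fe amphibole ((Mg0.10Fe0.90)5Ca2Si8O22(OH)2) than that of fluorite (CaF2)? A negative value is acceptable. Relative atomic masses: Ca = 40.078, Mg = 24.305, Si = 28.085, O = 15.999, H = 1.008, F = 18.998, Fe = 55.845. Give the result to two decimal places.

First mineral: 80.156 g Ca in 954.283 g formula = 8.40 wt% Ca.
Second mineral: 40.078 g Ca in 78.074 g formula = 51.33 wt% Ca.
8.40% − 51.33% gives a difference of -42.93 percentage points.

-42.93 percentage points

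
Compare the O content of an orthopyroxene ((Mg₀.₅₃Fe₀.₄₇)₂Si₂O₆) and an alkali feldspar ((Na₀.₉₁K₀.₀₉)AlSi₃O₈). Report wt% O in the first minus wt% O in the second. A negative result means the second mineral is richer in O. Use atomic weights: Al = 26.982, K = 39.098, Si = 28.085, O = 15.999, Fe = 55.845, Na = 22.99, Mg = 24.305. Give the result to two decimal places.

-6.88 percentage points

First mineral: 95.994 g O in 230.422 g formula = 41.66 wt% O.
Second mineral: 127.992 g O in 263.669 g formula = 48.54 wt% O.
41.66% − 48.54% gives a difference of -6.88 percentage points.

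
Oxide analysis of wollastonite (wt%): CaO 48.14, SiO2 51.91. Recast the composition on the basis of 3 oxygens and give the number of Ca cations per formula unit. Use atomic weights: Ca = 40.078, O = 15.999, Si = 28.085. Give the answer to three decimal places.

48.14 wt% CaO ÷ 56.077 g/mol = 0.85846 mol, giving 0.85846 Ca and 0.85846 O.
51.91 wt% SiO2 ÷ 60.083 g/mol = 0.86397 mol, giving 0.86397 Si and 1.72794 O.
Oxygen sums to 2.58640; scaling by 3/2.58640 = 1.15991 puts the formula on 3 O.
Ca: 0.85846 × 1.15991 = 0.996 atoms per formula unit.

0.996 Ca apfu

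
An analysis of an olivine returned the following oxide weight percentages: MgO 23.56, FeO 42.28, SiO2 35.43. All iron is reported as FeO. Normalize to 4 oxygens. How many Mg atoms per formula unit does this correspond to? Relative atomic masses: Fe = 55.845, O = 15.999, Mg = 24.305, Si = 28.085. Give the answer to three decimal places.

0.994 Mg apfu

MgO (M=40.304): mol = 0.58456; Mg = 0.58456, O = 0.58456.
FeO (M=71.844): mol = 0.58850; Fe = 0.58850, O = 0.58850.
SiO2 (M=60.083): mol = 0.58968; Si = 0.58968, O = 1.17936.
ΣO = 2.35242; factor = 4/ΣO = 1.70038.
Mg apfu = 0.58456 × 1.70038 = 0.994.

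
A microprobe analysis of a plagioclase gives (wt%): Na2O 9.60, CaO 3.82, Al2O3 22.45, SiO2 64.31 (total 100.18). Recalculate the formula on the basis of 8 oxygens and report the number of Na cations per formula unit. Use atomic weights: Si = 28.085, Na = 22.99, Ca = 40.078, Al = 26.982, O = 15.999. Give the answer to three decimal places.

Na2O (M=61.979): mol = 0.15489; Na = 0.30978, O = 0.15489.
CaO (M=56.077): mol = 0.06812; Ca = 0.06812, O = 0.06812.
Al2O3 (M=101.961): mol = 0.22018; Al = 0.44036, O = 0.66054.
SiO2 (M=60.083): mol = 1.07035; Si = 1.07035, O = 2.14070.
ΣO = 3.02425; factor = 8/ΣO = 2.64528.
Na apfu = 0.30978 × 2.64528 = 0.819.

0.819 Na apfu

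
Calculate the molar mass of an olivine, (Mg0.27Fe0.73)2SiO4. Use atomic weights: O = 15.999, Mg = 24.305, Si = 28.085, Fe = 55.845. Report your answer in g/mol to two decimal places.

M = 0.54×24.305 + 1.46×55.845 + 1×28.085 + 4×15.999

186.74 g/mol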